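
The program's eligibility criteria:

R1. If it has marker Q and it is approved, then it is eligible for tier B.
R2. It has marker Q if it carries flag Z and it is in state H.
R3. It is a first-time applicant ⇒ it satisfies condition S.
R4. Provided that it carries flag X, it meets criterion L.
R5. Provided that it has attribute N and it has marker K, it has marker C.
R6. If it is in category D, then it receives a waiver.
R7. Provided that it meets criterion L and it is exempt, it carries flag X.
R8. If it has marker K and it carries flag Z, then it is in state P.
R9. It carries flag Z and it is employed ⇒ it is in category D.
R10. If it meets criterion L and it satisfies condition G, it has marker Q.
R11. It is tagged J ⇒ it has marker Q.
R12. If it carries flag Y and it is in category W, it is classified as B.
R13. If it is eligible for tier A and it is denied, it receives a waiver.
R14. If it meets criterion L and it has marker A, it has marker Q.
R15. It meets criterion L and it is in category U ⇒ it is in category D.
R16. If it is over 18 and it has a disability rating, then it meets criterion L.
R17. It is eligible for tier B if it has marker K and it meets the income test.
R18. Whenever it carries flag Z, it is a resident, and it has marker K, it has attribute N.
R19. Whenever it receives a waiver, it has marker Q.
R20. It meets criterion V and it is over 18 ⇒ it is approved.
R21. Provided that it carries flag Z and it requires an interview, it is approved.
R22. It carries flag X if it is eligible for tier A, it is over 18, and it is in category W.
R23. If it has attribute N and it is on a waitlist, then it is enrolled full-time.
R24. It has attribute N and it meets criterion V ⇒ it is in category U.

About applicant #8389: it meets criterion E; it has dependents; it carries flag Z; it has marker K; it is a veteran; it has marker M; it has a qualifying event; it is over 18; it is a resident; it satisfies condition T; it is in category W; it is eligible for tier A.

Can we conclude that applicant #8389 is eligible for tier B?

Forward chaining from the given facts derives: is in state P, has attribute N, carries flag X, meets criterion L, has marker C.
Rules concluding "it is eligible for tier B": R1 needs "it has marker Q"; R17 needs "it meets the income test" — none of these are established.

No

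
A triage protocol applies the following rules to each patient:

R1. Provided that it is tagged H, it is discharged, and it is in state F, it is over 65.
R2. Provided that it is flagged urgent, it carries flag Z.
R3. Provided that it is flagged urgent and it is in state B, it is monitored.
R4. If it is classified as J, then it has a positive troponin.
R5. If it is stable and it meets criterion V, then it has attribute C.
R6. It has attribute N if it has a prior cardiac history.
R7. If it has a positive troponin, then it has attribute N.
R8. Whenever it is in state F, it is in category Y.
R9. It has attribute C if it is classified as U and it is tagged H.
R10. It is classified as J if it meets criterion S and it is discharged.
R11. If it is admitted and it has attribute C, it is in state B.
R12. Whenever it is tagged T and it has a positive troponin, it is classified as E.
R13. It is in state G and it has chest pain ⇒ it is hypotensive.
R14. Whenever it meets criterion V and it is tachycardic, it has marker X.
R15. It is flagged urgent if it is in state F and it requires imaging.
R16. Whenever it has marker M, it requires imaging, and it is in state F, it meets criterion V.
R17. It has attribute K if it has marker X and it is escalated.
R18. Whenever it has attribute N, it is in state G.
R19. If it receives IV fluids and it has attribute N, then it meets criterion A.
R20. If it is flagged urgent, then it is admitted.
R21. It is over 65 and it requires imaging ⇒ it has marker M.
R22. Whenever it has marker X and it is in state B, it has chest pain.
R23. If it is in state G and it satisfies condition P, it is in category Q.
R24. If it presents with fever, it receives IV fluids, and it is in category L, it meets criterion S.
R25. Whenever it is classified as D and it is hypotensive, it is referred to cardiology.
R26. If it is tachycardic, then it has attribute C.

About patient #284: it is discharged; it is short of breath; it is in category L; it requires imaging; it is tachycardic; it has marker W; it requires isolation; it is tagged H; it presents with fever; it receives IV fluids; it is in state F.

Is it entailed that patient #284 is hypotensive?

By R1 (it is tagged H, it is discharged, it is in state F): it is over 65.
By R15 (it is in state F, it requires imaging): it is flagged urgent.
By R20 (it is flagged urgent): it is admitted.
By R21 (it is over 65, it requires imaging): it has marker M.
By R24 (it presents with fever, it receives IV fluids, it is in category L): it meets criterion S.
By R26 (it is tachycardic): it has attribute C.
By R10 (it meets criterion S, it is discharged): it is classified as J.
By R11 (it is admitted, it has attribute C): it is in state B.
By R16 (it has marker M, it requires imaging, it is in state F): it meets criterion V.
By R4 (it is classified as J): it has a positive troponin.
By R7 (it has a positive troponin): it has attribute N.
By R14 (it meets criterion V, it is tachycardic): it has marker X.
By R18 (it has attribute N): it is in state G.
By R22 (it has marker X, it is in state B): it has chest pain.
By R13 (it is in state G, it has chest pain): it is hypotensive.

Yes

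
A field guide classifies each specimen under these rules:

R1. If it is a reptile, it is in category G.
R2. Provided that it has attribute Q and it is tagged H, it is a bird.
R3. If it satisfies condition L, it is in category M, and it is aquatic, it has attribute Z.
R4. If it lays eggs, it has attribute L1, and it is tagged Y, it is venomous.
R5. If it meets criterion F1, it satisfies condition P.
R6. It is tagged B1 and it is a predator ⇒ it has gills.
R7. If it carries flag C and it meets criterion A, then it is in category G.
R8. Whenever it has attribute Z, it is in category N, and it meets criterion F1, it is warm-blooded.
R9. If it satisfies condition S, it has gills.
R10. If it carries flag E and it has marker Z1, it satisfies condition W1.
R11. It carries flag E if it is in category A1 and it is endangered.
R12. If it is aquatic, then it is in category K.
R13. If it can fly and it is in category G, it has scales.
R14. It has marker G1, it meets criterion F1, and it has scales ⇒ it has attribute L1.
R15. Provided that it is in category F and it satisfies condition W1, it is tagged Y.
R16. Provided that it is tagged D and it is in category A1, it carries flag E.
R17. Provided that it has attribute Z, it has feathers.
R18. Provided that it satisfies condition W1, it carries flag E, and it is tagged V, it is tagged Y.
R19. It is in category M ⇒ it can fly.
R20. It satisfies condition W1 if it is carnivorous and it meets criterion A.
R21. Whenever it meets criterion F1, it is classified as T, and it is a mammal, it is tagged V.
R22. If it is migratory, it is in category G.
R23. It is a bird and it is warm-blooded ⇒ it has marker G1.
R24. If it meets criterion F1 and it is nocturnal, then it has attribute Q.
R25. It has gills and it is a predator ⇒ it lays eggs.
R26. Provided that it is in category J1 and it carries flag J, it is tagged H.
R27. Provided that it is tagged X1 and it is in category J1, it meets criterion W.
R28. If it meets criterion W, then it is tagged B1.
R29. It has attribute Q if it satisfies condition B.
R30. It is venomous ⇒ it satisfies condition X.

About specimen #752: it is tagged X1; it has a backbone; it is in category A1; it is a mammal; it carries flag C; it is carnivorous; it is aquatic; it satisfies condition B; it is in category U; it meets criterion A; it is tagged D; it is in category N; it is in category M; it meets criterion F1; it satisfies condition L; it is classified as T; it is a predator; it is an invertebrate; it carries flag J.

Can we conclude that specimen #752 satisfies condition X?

Forward chaining from the given facts derives: has attribute Z, satisfies condition P, is in category G, is warm-blooded, is in category K, carries flag E, has feathers, can fly, satisfies condition W1, is tagged V, has attribute Q, has scales, is tagged Y.
The only rule concluding "it satisfies condition X" is R30, which needs "it is venomous"; that is never established.

No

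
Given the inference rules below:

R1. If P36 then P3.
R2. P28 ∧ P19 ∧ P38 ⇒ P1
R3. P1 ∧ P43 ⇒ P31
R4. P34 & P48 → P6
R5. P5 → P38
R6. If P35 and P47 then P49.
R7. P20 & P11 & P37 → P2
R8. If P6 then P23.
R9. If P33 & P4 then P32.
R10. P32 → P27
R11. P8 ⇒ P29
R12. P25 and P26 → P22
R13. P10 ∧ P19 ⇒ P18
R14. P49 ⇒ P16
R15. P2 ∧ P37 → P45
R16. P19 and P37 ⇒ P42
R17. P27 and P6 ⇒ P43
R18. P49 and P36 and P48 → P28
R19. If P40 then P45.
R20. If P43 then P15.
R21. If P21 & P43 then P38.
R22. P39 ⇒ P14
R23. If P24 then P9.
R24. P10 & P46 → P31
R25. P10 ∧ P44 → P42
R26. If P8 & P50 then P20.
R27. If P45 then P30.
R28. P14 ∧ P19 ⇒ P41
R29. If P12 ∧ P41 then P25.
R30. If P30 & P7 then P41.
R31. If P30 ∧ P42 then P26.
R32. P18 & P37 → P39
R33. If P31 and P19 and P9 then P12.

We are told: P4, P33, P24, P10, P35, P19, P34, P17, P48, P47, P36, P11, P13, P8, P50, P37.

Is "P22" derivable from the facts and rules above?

No

Forward chaining from the given facts derives: P3, P6, P49, P23, P32, P27, P29, P18, P16, P42, P43, P28, P15, P9, P20, P39, P2, P45, P14, P30, P41, P26.
The only rule concluding P22 is R12, which needs P25; that is never established.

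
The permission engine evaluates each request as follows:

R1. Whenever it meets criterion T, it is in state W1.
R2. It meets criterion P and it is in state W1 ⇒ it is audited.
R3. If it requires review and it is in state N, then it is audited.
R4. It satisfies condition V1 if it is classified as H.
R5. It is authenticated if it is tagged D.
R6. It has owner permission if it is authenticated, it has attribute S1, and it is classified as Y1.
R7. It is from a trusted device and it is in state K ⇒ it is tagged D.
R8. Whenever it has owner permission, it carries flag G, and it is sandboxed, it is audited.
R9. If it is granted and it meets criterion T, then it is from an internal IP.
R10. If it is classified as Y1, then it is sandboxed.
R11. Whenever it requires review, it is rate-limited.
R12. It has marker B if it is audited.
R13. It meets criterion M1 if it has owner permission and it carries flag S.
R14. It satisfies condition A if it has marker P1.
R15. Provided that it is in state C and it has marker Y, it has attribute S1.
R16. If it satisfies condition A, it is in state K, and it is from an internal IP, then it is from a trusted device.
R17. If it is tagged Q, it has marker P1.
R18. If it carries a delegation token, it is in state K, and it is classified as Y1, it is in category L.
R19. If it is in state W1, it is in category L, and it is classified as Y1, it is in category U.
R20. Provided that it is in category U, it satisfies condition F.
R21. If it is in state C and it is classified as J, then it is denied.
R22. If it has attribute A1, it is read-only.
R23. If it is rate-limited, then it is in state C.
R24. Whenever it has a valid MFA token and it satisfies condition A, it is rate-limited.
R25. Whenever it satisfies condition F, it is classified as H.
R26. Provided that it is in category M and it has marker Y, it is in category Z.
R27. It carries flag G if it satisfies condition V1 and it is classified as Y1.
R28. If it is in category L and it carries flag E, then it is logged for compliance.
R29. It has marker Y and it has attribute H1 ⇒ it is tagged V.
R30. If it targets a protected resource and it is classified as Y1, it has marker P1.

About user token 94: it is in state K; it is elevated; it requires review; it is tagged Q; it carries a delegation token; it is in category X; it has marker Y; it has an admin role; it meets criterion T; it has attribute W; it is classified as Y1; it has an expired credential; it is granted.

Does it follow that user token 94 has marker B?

Yes

By R1 (it meets criterion T): it is in state W1.
By R9 (it is granted, it meets criterion T): it is from an internal IP.
By R10 (it is classified as Y1): it is sandboxed.
By R11 (it requires review): it is rate-limited.
By R17 (it is tagged Q): it has marker P1.
By R18 (it carries a delegation token, it is in state K, it is classified as Y1): it is in category L.
By R19 (it is in state W1, it is in category L, it is classified as Y1): it is in category U.
By R20 (it is in category U): it satisfies condition F.
By R23 (it is rate-limited): it is in state C.
By R25 (it satisfies condition F): it is classified as H.
By R4 (it is classified as H): it satisfies condition V1.
By R14 (it has marker P1): it satisfies condition A.
By R15 (it is in state C, it has marker Y): it has attribute S1.
By R16 (it satisfies condition A, it is in state K, it is from an internal IP): it is from a trusted device.
By R27 (it satisfies condition V1, it is classified as Y1): it carries flag G.
By R7 (it is from a trusted device, it is in state K): it is tagged D.
By R5 (it is tagged D): it is authenticated.
By R6 (it is authenticated, it has attribute S1, it is classified as Y1): it has owner permission.
By R8 (it has owner permission, it carries flag G, it is sandboxed): it is audited.
By R12 (it is audited): it has marker B.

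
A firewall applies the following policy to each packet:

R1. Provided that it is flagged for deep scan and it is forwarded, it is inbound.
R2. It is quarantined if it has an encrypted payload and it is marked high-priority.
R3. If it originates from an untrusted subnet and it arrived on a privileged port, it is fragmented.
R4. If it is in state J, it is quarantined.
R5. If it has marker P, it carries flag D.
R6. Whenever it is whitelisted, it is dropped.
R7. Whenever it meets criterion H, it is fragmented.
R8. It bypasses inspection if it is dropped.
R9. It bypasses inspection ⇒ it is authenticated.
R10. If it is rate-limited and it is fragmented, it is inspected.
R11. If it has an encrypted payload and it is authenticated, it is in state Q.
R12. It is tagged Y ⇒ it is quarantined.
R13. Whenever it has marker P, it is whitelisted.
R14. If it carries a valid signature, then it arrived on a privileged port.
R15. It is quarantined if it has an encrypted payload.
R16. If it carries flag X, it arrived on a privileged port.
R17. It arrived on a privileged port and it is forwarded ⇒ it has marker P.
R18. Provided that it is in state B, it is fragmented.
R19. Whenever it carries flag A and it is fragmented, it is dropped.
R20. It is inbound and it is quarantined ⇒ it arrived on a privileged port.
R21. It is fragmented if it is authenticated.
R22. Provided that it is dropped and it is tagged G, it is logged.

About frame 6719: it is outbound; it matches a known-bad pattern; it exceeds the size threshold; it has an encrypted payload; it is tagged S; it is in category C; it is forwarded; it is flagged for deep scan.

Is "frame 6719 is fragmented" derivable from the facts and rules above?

Yes

By R1 (it is flagged for deep scan, it is forwarded): it is inbound.
By R15 (it has an encrypted payload): it is quarantined.
By R20 (it is inbound, it is quarantined): it arrived on a privileged port.
By R17 (it arrived on a privileged port, it is forwarded): it has marker P.
By R13 (it has marker P): it is whitelisted.
By R6 (it is whitelisted): it is dropped.
By R8 (it is dropped): it bypasses inspection.
By R9 (it bypasses inspection): it is authenticated.
By R21 (it is authenticated): it is fragmented.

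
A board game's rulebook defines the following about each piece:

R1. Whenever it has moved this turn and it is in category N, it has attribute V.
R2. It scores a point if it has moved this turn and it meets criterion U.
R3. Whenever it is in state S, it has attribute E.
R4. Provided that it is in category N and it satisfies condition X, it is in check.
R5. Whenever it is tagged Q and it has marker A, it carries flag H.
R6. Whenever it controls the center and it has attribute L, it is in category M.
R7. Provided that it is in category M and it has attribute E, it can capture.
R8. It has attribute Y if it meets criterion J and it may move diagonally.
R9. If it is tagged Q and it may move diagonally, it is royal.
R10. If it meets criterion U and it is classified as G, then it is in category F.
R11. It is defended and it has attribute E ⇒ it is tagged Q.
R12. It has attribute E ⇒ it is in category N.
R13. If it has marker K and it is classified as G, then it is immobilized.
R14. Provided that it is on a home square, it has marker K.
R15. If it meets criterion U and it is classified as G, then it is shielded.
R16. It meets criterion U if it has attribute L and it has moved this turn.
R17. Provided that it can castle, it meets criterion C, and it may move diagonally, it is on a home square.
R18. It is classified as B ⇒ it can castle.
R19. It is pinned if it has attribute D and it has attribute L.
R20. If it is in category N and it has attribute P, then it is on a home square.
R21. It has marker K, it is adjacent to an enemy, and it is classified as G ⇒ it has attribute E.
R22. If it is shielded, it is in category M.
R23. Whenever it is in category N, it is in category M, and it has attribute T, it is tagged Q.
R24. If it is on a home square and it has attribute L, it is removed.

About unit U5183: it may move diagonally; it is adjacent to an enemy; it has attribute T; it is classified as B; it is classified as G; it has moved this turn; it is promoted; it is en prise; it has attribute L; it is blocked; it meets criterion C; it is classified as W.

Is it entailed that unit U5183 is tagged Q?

Yes

By R16 (it has attribute L, it has moved this turn): it meets criterion U.
By R18 (it is classified as B): it can castle.
By R15 (it meets criterion U, it is classified as G): it is shielded.
By R17 (it can castle, it meets criterion C, it may move diagonally): it is on a home square.
By R22 (it is shielded): it is in category M.
By R14 (it is on a home square): it has marker K.
By R21 (it has marker K, it is adjacent to an enemy, it is classified as G): it has attribute E.
By R12 (it has attribute E): it is in category N.
By R23 (it is in category N, it is in category M, it has attribute T): it is tagged Q.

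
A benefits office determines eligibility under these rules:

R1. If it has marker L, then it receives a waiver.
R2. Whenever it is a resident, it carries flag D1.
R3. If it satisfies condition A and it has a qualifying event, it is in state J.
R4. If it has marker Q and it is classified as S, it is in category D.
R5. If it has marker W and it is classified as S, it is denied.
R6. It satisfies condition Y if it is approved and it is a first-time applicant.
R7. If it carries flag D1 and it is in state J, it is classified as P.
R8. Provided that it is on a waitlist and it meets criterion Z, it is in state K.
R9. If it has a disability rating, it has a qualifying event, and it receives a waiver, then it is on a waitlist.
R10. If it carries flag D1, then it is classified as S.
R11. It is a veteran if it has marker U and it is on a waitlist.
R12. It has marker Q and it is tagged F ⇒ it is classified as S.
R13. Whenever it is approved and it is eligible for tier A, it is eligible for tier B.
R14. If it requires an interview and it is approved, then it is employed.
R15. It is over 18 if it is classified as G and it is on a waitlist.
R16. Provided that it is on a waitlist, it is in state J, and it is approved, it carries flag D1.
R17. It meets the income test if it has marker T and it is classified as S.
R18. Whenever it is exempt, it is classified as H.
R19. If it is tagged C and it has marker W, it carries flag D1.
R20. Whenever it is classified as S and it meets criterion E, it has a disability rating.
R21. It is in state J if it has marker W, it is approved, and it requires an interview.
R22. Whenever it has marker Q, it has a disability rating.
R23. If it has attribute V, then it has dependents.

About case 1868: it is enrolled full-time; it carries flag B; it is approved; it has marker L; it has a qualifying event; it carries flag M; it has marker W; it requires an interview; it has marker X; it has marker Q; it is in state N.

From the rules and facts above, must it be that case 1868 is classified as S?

By R1 (it has marker L): it receives a waiver.
By R21 (it has marker W, it is approved, it requires an interview): it is in state J.
By R22 (it has marker Q): it has a disability rating.
By R9 (it has a disability rating, it has a qualifying event, it receives a waiver): it is on a waitlist.
By R16 (it is on a waitlist, it is in state J, it is approved): it carries flag D1.
By R10 (it carries flag D1): it is classified as S.

Yes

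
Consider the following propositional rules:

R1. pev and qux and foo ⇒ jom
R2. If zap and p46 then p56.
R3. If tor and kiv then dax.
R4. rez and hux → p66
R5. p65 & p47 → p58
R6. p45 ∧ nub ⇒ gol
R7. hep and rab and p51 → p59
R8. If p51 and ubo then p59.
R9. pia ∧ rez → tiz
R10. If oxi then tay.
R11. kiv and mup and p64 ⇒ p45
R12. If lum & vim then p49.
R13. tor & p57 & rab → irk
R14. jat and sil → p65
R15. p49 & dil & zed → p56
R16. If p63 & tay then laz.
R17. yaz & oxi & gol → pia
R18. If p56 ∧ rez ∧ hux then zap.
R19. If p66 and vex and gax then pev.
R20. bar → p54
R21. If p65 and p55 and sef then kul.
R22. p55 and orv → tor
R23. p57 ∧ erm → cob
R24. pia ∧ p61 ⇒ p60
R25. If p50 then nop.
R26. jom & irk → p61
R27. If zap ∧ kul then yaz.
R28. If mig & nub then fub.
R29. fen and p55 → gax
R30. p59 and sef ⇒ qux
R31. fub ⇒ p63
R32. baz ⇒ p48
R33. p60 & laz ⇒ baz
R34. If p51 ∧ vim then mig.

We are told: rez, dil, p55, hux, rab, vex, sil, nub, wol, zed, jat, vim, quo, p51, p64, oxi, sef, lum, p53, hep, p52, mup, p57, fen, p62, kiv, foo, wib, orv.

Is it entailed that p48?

p66  (by R4: rez, hux)
p59  (by R7: hep, rab, p51)
tay  (by R10: oxi)
p45  (by R11: kiv, mup, p64)
p49  (by R12: lum, vim)
p65  (by R14: jat, sil)
p56  (by R15: p49, dil, zed)
zap  (by R18: p56, rez, hux)
kul  (by R21: p65, p55, sef)
tor  (by R22: p55, orv)
yaz  (by R27: zap, kul)
gax  (by R29: fen, p55)
qux  (by R30: p59, sef)
mig  (by R34: p51, vim)
gol  (by R6: p45, nub)
irk  (by R13: tor, p57, rab)
pia  (by R17: yaz, oxi, gol)
pev  (by R19: p66, vex, gax)
fub  (by R28: mig, nub)
p63  (by R31: fub)
jom  (by R1: pev, qux, foo)
laz  (by R16: p63, tay)
p61  (by R26: jom, irk)
p60  (by R24: pia, p61)
baz  (by R33: p60, laz)
p48  (by R32: baz)

Yes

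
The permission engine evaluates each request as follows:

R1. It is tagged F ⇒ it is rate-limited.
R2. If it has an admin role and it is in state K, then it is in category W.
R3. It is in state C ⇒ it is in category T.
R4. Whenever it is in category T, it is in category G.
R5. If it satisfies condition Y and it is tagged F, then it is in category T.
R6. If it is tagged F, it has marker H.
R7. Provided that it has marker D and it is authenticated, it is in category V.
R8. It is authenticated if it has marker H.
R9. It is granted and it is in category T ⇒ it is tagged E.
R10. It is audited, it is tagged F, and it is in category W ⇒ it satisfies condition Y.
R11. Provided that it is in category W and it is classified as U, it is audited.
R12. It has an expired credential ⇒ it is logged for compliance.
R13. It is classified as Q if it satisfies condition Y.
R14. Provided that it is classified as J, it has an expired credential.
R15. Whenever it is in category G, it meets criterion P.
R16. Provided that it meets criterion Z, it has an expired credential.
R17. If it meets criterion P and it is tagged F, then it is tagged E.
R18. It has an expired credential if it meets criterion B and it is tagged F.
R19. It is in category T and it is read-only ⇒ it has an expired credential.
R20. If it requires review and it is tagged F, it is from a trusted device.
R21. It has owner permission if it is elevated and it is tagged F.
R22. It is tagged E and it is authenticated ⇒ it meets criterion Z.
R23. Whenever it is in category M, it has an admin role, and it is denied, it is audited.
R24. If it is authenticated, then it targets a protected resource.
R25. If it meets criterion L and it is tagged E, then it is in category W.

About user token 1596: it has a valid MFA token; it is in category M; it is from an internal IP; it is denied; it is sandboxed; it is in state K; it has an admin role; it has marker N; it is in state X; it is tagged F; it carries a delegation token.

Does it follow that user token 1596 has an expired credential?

By R2 (it has an admin role, it is in state K): it is in category W.
By R6 (it is tagged F): it has marker H.
By R8 (it has marker H): it is authenticated.
By R23 (it is in category M, it has an admin role, it is denied): it is audited.
By R10 (it is audited, it is tagged F, it is in category W): it satisfies condition Y.
By R5 (it satisfies condition Y, it is tagged F): it is in category T.
By R4 (it is in category T): it is in category G.
By R15 (it is in category G): it meets criterion P.
By R17 (it meets criterion P, it is tagged F): it is tagged E.
By R22 (it is tagged E, it is authenticated): it meets criterion Z.
By R16 (it meets criterion Z): it has an expired credential.

Yes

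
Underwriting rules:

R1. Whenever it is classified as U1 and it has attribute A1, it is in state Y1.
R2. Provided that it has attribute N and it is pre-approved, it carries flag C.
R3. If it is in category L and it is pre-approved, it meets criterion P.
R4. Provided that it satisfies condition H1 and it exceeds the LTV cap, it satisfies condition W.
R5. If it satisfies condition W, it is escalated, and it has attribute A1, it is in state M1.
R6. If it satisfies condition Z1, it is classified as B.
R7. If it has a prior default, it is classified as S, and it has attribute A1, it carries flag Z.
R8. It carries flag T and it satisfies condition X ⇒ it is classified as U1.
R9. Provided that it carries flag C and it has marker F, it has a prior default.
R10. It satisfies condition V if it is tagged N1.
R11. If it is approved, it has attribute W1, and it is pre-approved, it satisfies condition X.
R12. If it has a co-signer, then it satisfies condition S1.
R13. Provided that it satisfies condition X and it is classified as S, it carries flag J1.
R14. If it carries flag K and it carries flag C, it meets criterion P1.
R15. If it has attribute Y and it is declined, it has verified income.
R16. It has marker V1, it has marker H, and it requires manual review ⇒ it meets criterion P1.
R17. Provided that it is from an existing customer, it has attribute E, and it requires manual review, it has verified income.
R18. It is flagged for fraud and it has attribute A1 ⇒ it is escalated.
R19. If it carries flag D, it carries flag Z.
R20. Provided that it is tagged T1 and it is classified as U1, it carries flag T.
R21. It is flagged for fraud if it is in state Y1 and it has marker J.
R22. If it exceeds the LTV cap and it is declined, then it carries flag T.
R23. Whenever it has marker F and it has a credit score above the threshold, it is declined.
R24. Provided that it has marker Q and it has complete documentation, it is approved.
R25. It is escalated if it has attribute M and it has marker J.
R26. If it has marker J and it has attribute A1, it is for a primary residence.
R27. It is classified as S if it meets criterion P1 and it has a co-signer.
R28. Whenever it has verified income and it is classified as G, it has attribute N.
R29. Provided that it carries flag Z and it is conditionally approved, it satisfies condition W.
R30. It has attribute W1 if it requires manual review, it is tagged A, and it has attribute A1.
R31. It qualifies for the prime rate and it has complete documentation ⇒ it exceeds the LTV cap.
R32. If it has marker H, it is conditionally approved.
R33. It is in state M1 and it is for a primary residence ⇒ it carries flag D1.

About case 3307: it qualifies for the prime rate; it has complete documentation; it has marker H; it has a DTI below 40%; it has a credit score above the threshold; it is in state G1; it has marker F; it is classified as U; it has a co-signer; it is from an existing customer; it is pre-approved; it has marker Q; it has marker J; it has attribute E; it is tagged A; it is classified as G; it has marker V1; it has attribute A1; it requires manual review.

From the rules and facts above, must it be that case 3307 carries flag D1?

Yes

By R16 (it has marker V1, it has marker H, it requires manual review): it meets criterion P1.
By R17 (it is from an existing customer, it has attribute E, it requires manual review): it has verified income.
By R23 (it has marker F, it has a credit score above the threshold): it is declined.
By R24 (it has marker Q, it has complete documentation): it is approved.
By R26 (it has marker J, it has attribute A1): it is for a primary residence.
By R27 (it meets criterion P1, it has a co-signer): it is classified as S.
By R28 (it has verified income, it is classified as G): it has attribute N.
By R30 (it requires manual review, it is tagged A, it has attribute A1): it has attribute W1.
By R31 (it qualifies for the prime rate, it has complete documentation): it exceeds the LTV cap.
By R32 (it has marker H): it is conditionally approved.
By R2 (it has attribute N, it is pre-approved): it carries flag C.
By R9 (it carries flag C, it has marker F): it has a prior default.
By R11 (it is approved, it has attribute W1, it is pre-approved): it satisfies condition X.
By R22 (it exceeds the LTV cap, it is declined): it carries flag T.
By R7 (it has a prior default, it is classified as S, it has attribute A1): it carries flag Z.
By R8 (it carries flag T, it satisfies condition X): it is classified as U1.
By R29 (it carries flag Z, it is conditionally approved): it satisfies condition W.
By R1 (it is classified as U1, it has attribute A1): it is in state Y1.
By R21 (it is in state Y1, it has marker J): it is flagged for fraud.
By R18 (it is flagged for fraud, it has attribute A1): it is escalated.
By R5 (it satisfies condition W, it is escalated, it has attribute A1): it is in state M1.
By R33 (it is in state M1, it is for a primary residence): it carries flag D1.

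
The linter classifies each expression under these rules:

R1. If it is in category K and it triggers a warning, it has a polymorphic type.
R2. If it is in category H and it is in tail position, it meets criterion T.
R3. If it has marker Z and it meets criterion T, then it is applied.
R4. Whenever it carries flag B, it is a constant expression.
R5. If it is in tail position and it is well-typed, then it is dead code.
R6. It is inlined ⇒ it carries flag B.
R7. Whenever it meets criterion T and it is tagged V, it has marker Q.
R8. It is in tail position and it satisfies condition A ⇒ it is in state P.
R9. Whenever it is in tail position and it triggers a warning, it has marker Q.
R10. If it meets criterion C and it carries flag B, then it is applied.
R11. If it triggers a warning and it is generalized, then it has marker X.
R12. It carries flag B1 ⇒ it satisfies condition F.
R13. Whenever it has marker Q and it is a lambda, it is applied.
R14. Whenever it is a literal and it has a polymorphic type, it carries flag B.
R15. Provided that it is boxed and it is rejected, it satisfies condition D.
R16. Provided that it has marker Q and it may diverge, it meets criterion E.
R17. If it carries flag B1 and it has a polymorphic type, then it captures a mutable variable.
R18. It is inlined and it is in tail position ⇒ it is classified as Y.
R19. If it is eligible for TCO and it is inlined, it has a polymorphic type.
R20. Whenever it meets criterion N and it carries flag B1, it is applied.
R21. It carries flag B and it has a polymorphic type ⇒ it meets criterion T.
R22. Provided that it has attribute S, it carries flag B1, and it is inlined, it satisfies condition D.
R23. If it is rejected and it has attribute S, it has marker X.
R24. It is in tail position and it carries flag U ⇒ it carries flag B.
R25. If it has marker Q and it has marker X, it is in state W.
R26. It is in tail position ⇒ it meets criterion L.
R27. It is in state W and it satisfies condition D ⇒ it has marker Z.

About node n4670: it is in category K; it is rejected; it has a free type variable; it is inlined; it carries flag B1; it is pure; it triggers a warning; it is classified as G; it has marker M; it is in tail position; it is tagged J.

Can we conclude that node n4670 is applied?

No

Forward chaining from the given facts derives: has a polymorphic type, carries flag B, has marker Q, satisfies condition F, captures a mutable variable, is classified as Y, meets criterion T, meets criterion L, is a constant expression.
Rules concluding "it is applied": R3 needs "it has marker Z"; R10 needs "it meets criterion C"; R13 needs "it is a lambda"; R20 needs "it meets criterion N" — none of these are established.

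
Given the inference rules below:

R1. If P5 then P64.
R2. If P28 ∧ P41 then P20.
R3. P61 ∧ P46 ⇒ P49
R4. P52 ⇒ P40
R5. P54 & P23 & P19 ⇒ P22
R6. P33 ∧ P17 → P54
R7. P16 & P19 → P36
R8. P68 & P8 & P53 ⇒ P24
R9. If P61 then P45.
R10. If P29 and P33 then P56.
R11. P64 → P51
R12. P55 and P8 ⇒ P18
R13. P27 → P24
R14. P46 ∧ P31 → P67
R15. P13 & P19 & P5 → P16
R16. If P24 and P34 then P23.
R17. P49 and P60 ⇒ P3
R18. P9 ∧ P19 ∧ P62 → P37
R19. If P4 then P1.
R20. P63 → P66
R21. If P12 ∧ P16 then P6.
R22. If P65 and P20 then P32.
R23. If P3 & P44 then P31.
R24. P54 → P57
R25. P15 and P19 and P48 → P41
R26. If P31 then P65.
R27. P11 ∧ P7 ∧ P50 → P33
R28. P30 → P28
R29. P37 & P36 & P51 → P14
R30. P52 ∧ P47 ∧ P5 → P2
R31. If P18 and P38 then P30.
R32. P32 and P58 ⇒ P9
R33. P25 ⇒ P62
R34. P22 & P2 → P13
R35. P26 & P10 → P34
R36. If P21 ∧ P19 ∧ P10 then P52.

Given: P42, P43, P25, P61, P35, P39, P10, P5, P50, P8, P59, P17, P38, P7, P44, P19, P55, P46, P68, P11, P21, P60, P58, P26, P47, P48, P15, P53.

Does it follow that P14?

P64  (by R1: P5)
P49  (by R3: P61, P46)
P24  (by R8: P68, P8, P53)
P51  (by R11: P64)
P18  (by R12: P55, P8)
P3  (by R17: P49, P60)
P31  (by R23: P3, P44)
P41  (by R25: P15, P19, P48)
P65  (by R26: P31)
P33  (by R27: P11, P7, P50)
P30  (by R31: P18, P38)
P62  (by R33: P25)
P34  (by R35: P26, P10)
P52  (by R36: P21, P19, P10)
P54  (by R6: P33, P17)
P23  (by R16: P24, P34)
P28  (by R28: P30)
P2  (by R30: P52, P47, P5)
P20  (by R2: P28, P41)
P22  (by R5: P54, P23, P19)
P32  (by R22: P65, P20)
P9  (by R32: P32, P58)
P13  (by R34: P22, P2)
P16  (by R15: P13, P19, P5)
P37  (by R18: P9, P19, P62)
P36  (by R7: P16, P19)
P14  (by R29: P37, P36, P51)

Yes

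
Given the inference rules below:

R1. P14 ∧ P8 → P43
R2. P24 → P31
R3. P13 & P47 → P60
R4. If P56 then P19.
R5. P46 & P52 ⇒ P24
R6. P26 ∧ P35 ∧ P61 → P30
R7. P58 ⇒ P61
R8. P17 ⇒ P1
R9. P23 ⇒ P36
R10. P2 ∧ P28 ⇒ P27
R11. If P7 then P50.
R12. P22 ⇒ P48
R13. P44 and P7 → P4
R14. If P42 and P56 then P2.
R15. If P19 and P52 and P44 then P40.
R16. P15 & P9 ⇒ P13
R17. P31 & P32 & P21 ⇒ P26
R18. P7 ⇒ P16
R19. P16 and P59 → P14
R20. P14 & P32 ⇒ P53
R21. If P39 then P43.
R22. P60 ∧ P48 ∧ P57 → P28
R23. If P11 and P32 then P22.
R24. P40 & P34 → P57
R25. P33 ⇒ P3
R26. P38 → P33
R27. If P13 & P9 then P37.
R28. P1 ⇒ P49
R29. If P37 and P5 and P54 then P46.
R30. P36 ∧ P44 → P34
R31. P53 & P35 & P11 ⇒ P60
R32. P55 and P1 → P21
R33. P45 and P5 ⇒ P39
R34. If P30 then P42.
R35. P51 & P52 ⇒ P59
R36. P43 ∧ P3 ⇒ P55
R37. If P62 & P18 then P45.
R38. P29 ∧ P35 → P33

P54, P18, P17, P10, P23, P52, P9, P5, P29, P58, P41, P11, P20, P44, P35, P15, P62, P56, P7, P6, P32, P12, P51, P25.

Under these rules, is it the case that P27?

P19  (by R4: P56)
P61  (by R7: P58)
P1  (by R8: P17)
P36  (by R9: P23)
P40  (by R15: P19, P52, P44)
P13  (by R16: P15, P9)
P16  (by R18: P7)
P22  (by R23: P11, P32)
P37  (by R27: P13, P9)
P46  (by R29: P37, P5, P54)
P34  (by R30: P36, P44)
P59  (by R35: P51, P52)
P45  (by R37: P62, P18)
P33  (by R38: P29, P35)
P24  (by R5: P46, P52)
P48  (by R12: P22)
P14  (by R19: P16, P59)
P53  (by R20: P14, P32)
P57  (by R24: P40, P34)
P3  (by R25: P33)
P60  (by R31: P53, P35, P11)
P39  (by R33: P45, P5)
P31  (by R2: P24)
P43  (by R21: P39)
P28  (by R22: P60, P48, P57)
P55  (by R36: P43, P3)
P21  (by R32: P55, P1)
P26  (by R17: P31, P32, P21)
P30  (by R6: P26, P35, P61)
P42  (by R34: P30)
P2  (by R14: P42, P56)
P27  (by R10: P2, P28)

Yes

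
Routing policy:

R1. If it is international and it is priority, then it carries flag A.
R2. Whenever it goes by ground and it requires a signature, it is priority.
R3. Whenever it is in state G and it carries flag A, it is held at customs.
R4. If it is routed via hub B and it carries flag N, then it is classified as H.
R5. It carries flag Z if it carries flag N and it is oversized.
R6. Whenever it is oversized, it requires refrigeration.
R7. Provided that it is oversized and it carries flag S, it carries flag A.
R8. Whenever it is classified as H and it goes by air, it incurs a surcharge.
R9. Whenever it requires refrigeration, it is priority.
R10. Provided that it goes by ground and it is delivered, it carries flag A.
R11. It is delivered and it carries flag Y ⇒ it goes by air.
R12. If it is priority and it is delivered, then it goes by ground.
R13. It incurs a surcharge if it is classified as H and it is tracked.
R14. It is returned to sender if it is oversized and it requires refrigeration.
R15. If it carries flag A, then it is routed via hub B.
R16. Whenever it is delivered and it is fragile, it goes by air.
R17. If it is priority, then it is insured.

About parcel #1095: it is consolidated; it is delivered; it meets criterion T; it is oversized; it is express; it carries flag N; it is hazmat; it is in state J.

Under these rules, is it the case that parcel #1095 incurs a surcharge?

Forward chaining from the given facts derives: carries flag Z, requires refrigeration, is priority, goes by ground, is returned to sender, is insured, carries flag A, is routed via hub B, is classified as H.
Rules concluding "it incurs a surcharge": R8 needs "it goes by air"; R13 needs "it is tracked" — none of these are established.

No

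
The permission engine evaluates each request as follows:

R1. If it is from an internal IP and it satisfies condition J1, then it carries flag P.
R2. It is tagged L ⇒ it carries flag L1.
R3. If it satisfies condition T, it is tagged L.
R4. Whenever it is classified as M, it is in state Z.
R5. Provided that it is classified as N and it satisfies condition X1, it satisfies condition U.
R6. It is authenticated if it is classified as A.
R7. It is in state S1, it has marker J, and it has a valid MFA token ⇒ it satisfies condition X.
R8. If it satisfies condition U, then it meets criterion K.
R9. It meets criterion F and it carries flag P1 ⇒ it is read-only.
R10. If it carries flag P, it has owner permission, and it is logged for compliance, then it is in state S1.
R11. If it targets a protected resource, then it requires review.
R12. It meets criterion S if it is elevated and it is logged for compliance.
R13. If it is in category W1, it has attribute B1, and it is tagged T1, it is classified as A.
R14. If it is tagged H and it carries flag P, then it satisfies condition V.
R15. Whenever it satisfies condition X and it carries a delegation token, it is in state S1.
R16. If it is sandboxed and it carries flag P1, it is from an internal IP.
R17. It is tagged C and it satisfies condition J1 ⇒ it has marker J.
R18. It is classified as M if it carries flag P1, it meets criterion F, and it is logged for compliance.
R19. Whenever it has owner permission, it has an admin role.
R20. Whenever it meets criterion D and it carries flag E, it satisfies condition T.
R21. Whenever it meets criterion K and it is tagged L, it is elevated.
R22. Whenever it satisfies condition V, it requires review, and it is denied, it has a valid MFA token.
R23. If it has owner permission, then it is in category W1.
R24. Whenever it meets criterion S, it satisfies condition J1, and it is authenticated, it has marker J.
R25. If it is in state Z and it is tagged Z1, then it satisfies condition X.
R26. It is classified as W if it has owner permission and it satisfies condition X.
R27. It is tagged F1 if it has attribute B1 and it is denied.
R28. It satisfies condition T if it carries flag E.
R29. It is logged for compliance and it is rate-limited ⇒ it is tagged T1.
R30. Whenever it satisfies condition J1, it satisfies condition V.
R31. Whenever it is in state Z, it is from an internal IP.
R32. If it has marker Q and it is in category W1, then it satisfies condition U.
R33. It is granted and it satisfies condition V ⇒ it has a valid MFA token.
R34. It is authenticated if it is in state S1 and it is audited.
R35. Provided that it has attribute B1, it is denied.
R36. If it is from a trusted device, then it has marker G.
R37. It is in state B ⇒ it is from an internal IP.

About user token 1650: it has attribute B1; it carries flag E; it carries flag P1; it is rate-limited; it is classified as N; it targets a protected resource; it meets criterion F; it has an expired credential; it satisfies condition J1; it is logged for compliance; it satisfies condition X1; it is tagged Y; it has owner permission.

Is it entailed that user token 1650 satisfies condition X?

By R5 (it is classified as N, it satisfies condition X1): it satisfies condition U.
By R8 (it satisfies condition U): it meets criterion K.
By R11 (it targets a protected resource): it requires review.
By R18 (it carries flag P1, it meets criterion F, it is logged for compliance): it is classified as M.
By R23 (it has owner permission): it is in category W1.
By R28 (it carries flag E): it satisfies condition T.
By R29 (it is logged for compliance, it is rate-limited): it is tagged T1.
By R30 (it satisfies condition J1): it satisfies condition V.
By R35 (it has attribute B1): it is denied.
By R3 (it satisfies condition T): it is tagged L.
By R4 (it is classified as M): it is in state Z.
By R13 (it is in category W1, it has attribute B1, it is tagged T1): it is classified as A.
By R21 (it meets criterion K, it is tagged L): it is elevated.
By R22 (it satisfies condition V, it requires review, it is denied): it has a valid MFA token.
By R31 (it is in state Z): it is from an internal IP.
By R1 (it is from an internal IP, it satisfies condition J1): it carries flag P.
By R6 (it is classified as A): it is authenticated.
By R10 (it carries flag P, it has owner permission, it is logged for compliance): it is in state S1.
By R12 (it is elevated, it is logged for compliance): it meets criterion S.
By R24 (it meets criterion S, it satisfies condition J1, it is authenticated): it has marker J.
By R7 (it is in state S1, it has marker J, it has a valid MFA token): it satisfies condition X.

Yes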